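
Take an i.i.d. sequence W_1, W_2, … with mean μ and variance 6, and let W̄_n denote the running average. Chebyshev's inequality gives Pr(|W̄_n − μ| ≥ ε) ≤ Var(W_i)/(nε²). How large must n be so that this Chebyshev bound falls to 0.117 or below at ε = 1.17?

38

Require 6/(n·1.17²) ≤ 0.117, i.e. n ≥ 6/(0.117·1.17²) = 37.462.
The smallest integer n is 38.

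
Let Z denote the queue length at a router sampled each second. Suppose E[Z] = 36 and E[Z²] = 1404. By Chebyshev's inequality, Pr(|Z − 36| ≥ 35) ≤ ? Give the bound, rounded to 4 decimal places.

Var(Z) = E[Z²] − (E[Z])² = 1404 − 1296 = 108.
Chebyshev's inequality: Pr(|Z − μ| ≥ t) ≤ Var(Z)/t² = 108/1225 = 0.0882.

0.0882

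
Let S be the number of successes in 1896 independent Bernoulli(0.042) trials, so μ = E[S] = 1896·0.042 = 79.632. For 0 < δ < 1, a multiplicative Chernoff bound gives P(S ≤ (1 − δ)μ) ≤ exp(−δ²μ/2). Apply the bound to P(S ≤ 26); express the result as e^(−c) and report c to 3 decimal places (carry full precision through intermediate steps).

Write 26 = (1 − δ)μ, so δ = 1 − 26/79.632 = 0.6734981…
Then the exponent is δ²μ/2 = (μ − 26)²/(2μ) = 18.060525.

18.061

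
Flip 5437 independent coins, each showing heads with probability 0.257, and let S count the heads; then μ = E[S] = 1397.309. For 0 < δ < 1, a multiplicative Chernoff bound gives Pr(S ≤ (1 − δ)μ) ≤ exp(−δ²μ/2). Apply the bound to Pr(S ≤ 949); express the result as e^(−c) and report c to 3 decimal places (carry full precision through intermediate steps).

Write 949 = (1 − δ)μ, so δ = 1 − 949/1397.309 = 0.3208374…
Then the exponent is δ²μ/2 = (μ − 949)²/(2μ) = 71.917149.

71.917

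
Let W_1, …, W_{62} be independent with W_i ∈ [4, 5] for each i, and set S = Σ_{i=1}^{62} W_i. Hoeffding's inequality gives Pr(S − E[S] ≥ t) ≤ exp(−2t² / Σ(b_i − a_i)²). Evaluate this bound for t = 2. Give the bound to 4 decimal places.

Σ(b_i − a_i)² = 62·(1)² = 62.
Exponent = 2·2²/62 = 0.1290.
Bound = exp(−0.1290) = 0.87895.

0.8789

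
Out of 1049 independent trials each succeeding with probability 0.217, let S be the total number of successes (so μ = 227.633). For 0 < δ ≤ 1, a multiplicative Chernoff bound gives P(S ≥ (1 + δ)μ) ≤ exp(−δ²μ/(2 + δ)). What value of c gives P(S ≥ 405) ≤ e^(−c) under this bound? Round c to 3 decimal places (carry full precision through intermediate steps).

49.727

Write 405 = (1 + δ)μ, so δ = 405/227.633 − 1 = 0.7791796…
Then the exponent is δ²μ/(2 + δ) = (405 − μ)² / (μ·(2 + δ)) = 49.727176.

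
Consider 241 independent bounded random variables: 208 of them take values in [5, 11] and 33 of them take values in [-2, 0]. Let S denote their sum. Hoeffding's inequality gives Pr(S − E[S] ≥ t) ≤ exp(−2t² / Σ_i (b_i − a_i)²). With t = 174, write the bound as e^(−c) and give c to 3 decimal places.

Σ(b_i − a_i)² = 208·6² + 33·2² = 7620.
c = 2t² / 7620 = 2·174² / 7620 = 7.9465.

7.946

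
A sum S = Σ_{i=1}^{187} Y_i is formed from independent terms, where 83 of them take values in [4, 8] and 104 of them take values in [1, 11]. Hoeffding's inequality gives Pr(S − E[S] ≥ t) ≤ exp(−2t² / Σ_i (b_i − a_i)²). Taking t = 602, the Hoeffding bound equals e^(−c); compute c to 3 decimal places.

Σ(b_i − a_i)² = 83·4² + 104·10² = 11728.
c = 2t² / 11728 = 2·602² / 11728 = 61.8015.

61.802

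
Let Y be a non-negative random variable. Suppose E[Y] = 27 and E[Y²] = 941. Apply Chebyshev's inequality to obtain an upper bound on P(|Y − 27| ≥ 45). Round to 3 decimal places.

Var(Y) = E[Y²] − (E[Y])² = 941 − 729 = 212.
Chebyshev's inequality: P(|Y − μ| ≥ t) ≤ Var(Y)/t² = 212/2025 = 0.1047.

0.105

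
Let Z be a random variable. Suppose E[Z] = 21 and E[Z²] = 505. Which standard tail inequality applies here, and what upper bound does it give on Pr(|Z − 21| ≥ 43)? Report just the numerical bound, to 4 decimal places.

The first two moments determine the variance, so Chebyshev's inequality is the sharpest standard bound available.
Var(Z) = E[Z²] − (E[Z])² = 505 − 441 = 64.
Chebyshev's inequality: Pr(|Z − μ| ≥ t) ≤ Var(Z)/t² = 64/1849 = 0.0346.

0.0346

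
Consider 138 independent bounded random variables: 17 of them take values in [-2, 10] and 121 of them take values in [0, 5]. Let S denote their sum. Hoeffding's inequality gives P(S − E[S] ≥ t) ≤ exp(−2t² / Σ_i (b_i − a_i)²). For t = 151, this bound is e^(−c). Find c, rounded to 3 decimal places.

8.332

Σ(b_i − a_i)² = 17·12² + 121·5² = 5473.
c = 2t² / 5473 = 2·151² / 5473 = 8.3322.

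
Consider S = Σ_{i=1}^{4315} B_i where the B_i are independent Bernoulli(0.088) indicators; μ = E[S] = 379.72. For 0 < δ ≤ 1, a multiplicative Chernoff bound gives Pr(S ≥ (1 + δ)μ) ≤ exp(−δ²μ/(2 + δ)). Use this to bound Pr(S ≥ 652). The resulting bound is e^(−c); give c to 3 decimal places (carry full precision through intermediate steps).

71.857

Write 652 = (1 + δ)μ, so δ = 652/379.72 − 1 = 0.7170547…
Then the exponent is δ²μ/(2 + δ) = (652 − μ)² / (μ·(2 + δ)) = 71.857091.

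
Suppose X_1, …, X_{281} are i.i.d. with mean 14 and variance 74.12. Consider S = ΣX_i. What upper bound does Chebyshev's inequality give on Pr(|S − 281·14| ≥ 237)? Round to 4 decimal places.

Var(S) = n·Var(X_i) = 281·74.12 = 20827.72.
Chebyshev: Pr(|S − 281·14| ≥ 237) ≤ Var(S)/237² = 20827.72/56169 = 0.3708.

0.3708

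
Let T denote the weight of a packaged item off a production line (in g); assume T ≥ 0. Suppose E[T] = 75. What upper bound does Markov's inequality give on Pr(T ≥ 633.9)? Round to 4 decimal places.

Markov's inequality: for a non-negative random variable, Pr(T ≥ a) ≤ E[T]/a.
Here E[T] = 75 and a = 633.9, so the bound is 75/633.9 = 0.1183.

0.1183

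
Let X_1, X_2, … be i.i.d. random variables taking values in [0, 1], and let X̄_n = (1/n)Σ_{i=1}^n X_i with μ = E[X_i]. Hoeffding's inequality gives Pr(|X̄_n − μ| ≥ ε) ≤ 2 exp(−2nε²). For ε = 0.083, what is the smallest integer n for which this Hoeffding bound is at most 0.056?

Require 2·exp(−2nε²) ≤ 0.056, i.e. 2nε² ≥ ln(2/0.056) = 3.575551.
So n ≥ 3.575551 / (2·0.083²) = 259.512.
The smallest integer n is 260.

260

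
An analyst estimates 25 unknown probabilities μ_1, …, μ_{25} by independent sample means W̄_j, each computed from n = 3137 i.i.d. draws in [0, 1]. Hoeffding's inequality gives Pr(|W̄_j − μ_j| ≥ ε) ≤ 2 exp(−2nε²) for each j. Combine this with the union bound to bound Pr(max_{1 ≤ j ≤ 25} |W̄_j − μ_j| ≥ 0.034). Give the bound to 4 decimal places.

0.0354

Per-experiment Hoeffding bound: 2·exp(−2·3137·0.034²) = 2·exp(−7.25274) = 0.0014165.
Union bound over 25 events: 25·0.0014165 = 0.03541.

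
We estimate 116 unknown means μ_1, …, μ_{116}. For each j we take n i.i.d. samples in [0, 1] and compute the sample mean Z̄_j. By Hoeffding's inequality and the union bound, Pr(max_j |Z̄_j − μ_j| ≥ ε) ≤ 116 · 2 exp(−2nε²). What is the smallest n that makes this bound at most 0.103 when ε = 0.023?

7297

Need 2·116·exp(−2nε²) ≤ 0.103, i.e. exp(−2nε²) ≤ 0.103/232.
So 2nε² ≥ ln(232/0.103) = 7.719764.
Hence n ≥ 7.719764/(2·0.023²) = 7296.563.
The smallest integer n is 7297.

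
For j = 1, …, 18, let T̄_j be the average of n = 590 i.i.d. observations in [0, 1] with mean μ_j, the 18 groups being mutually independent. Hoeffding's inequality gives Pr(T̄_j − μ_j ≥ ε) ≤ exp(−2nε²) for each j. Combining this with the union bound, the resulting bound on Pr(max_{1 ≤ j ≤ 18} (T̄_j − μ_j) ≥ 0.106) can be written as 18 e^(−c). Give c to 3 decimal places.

Union bound over the 18 events: Pr(max_{1 ≤ j ≤ 18} (T̄_j − μ_j) ≥ 0.106) ≤ 18·exp(−2nε²) = 18 exp(−2·590·0.106²).
So c = 2·590·0.106² = 13.2585.

13.258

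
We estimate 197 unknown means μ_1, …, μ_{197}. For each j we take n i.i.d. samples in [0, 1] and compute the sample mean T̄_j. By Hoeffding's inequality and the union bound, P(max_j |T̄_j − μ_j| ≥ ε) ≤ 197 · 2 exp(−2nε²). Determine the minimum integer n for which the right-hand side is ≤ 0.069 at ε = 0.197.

Need 2·197·exp(−2nε²) ≤ 0.069, i.e. exp(−2nε²) ≤ 0.069/394.
So 2nε² ≥ ln(394/0.069) = 8.650000.
Hence n ≥ 8.650000/(2·0.197²) = 111.443.
The smallest integer n is 112.

112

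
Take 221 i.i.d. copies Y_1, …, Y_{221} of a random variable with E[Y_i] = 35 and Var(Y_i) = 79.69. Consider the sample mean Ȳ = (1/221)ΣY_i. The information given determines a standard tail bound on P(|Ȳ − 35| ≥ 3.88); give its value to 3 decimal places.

With mean and variance of each term known, Chebyshev's inequality bounds the deviation of the sum (or sample mean).
Var(Ȳ) = Var(Y_i)/n = 79.69/221 = 0.36059.
Chebyshev: P(|Ȳ − 35| ≥ 3.88) ≤ Var(Ȳ)/(3.88)² = 79.69/(221·3.88²) = 0.0240.

0.024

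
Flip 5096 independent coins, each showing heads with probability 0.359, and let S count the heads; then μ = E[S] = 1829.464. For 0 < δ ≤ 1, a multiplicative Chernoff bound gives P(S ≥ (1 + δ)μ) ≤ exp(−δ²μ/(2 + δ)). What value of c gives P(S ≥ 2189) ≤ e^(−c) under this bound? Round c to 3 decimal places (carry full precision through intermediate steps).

32.168

Write 2189 = (1 + δ)μ, so δ = 2189/1829.464 − 1 = 0.1965253…
Then the exponent is δ²μ/(2 + δ) = (2189 − μ)² / (μ·(2 + δ)) = 32.168046.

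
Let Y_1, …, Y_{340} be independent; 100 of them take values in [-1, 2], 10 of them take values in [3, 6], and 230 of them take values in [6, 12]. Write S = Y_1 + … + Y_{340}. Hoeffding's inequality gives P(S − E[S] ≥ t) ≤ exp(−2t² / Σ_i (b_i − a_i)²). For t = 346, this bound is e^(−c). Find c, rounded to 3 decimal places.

25.829

Σ(b_i − a_i)² = 100·3² + 10·3² + 230·6² = 9270.
c = 2t² / 9270 = 2·346² / 9270 = 25.8287.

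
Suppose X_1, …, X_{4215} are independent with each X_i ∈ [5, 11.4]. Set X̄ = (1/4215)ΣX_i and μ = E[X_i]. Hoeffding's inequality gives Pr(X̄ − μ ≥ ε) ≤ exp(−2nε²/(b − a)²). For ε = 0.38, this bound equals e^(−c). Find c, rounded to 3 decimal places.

29.719

c = 2nε²/(b − a)² = 2·4215·0.38² / 6.4² = 29.7190.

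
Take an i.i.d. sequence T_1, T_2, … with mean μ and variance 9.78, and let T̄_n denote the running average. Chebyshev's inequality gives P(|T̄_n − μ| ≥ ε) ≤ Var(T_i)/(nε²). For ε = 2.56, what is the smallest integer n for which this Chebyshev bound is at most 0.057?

Require 9.78/(n·2.56²) ≤ 0.057, i.e. n ≥ 9.78/(0.057·2.56²) = 26.181.
The smallest integer n is 27.

27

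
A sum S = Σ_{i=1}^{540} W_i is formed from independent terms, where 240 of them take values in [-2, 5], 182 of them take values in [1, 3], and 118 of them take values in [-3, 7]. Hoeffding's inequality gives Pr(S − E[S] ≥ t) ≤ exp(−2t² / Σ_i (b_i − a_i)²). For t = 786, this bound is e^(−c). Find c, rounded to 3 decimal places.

50.873

Σ(b_i − a_i)² = 240·7² + 182·2² + 118·10² = 24288.
c = 2t² / 24288 = 2·786² / 24288 = 50.8725.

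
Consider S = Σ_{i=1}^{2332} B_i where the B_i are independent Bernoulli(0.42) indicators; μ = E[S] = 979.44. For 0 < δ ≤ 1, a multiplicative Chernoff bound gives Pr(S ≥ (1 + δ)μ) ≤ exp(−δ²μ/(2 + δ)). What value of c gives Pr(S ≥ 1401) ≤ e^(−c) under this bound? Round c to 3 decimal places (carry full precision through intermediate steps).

Write 1401 = (1 + δ)μ, so δ = 1401/979.44 − 1 = 0.4304092…
Then the exponent is δ²μ/(2 + δ) = (1401 − μ)² / (μ·(2 + δ)) = 74.655456.

74.655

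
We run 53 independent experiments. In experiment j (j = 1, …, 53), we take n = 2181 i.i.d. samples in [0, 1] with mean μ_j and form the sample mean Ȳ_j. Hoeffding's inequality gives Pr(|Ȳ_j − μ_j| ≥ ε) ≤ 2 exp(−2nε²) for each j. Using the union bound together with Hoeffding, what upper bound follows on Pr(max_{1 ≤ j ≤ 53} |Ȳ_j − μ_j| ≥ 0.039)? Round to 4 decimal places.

0.1393

Per-experiment Hoeffding bound: 2·exp(−2·2181·0.039²) = 2·exp(−6.63460) = 0.0026282.
Union bound over 53 events: 53·0.0026282 = 0.13929.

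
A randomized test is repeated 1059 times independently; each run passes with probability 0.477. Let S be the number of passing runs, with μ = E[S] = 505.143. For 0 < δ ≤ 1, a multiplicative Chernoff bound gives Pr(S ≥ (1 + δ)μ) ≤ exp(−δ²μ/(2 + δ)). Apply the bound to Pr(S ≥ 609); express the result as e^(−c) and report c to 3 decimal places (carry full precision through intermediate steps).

9.681

Write 609 = (1 + δ)μ, so δ = 609/505.143 − 1 = 0.2055992…
Then the exponent is δ²μ/(2 + δ) = (609 − μ)² / (μ·(2 + δ)) = 9.681232.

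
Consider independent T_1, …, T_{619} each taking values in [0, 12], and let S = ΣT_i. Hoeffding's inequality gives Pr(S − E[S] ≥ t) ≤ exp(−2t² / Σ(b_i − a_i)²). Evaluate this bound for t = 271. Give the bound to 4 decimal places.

0.1925

Σ(b_i − a_i)² = 619·(12)² = 89136.
Exponent = 2·271²/89136 = 1.6478.
Bound = exp(−1.6478) = 0.19246.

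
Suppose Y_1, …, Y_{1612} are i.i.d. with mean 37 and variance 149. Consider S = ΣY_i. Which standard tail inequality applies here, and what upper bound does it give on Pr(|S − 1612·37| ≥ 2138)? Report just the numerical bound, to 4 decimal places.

With mean and variance of each term known, Chebyshev's inequality bounds the deviation of the sum (or sample mean).
Var(S) = n·Var(Y_i) = 1612·149 = 240188.
Chebyshev: Pr(|S − 1612·37| ≥ 2138) ≤ Var(S)/2138² = 240188/4571044 = 0.0525.

0.0525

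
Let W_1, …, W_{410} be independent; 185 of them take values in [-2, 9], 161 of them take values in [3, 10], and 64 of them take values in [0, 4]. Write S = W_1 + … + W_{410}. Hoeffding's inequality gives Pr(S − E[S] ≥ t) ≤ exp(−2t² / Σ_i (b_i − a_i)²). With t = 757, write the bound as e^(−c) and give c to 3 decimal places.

36.619

Σ(b_i − a_i)² = 185·11² + 161·7² + 64·4² = 31298.
c = 2t² / 31298 = 2·757² / 31298 = 36.6189.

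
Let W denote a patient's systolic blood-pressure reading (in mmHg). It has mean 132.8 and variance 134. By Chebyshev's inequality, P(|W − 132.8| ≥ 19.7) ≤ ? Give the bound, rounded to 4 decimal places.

Chebyshev: P(|W − μ| ≥ t) ≤ Var(W)/t².
Bound = 134 / 388.09 = 0.3453.

0.3453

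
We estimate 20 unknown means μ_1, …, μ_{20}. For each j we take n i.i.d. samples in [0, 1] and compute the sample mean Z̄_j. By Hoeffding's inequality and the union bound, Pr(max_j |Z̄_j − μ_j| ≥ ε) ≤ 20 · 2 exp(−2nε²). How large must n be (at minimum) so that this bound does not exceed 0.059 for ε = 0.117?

Need 2·20·exp(−2nε²) ≤ 0.059, i.e. exp(−2nε²) ≤ 0.059/40.
So 2nε² ≥ ln(40/0.059) = 6.519097.
Hence n ≥ 6.519097/(2·0.117²) = 238.114.
The smallest integer n is 239.

239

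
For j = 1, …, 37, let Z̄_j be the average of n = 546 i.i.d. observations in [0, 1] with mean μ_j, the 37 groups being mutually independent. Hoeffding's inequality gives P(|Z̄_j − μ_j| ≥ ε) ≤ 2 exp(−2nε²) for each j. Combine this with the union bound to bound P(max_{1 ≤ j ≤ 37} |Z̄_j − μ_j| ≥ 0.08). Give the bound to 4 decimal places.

0.0682

Per-experiment Hoeffding bound: 2·exp(−2·546·0.08²) = 2·exp(−6.98880) = 0.0018443.
Union bound over 37 events: 37·0.0018443 = 0.06824.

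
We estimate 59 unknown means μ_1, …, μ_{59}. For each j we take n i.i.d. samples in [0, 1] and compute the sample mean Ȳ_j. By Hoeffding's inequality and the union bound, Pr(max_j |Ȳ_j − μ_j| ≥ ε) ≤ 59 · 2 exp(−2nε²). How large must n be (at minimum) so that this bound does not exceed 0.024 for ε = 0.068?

920

Need 2·59·exp(−2nε²) ≤ 0.024, i.e. exp(−2nε²) ≤ 0.024/118.
So 2nε² ≥ ln(118/0.024) = 8.500386.
Hence n ≥ 8.500386/(2·0.068²) = 919.159.
The smallest integer n is 920.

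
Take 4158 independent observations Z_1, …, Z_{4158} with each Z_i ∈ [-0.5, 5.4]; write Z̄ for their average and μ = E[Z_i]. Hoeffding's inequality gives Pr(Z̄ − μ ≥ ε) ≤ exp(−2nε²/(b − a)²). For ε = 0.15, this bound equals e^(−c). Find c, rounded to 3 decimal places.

5.375

c = 2nε²/(b − a)² = 2·4158·0.15² / 5.9² = 5.3752.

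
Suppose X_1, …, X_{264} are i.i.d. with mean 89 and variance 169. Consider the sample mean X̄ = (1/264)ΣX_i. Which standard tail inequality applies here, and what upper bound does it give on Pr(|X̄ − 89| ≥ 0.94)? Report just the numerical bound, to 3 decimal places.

0.724

With mean and variance of each term known, Chebyshev's inequality bounds the deviation of the sum (or sample mean).
Var(X̄) = Var(X_i)/n = 169/264 = 0.64015.
Chebyshev: Pr(|X̄ − 89| ≥ 0.94) ≤ Var(X̄)/(0.94)² = 169/(264·0.94²) = 0.7245.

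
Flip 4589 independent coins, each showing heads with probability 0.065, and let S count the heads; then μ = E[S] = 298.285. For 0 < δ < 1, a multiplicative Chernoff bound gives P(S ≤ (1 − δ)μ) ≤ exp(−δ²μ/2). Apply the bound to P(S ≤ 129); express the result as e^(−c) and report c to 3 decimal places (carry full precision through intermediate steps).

Write 129 = (1 − δ)μ, so δ = 1 − 129/298.285 = 0.5675277…
Then the exponent is δ²μ/2 = (μ − 129)²/(2μ) = 48.036963.

48.037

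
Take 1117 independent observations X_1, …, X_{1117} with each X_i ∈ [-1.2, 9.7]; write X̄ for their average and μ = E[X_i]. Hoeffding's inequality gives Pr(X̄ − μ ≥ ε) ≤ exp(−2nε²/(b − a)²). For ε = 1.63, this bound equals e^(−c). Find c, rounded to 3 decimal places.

49.958

c = 2nε²/(b − a)² = 2·1117·1.63² / 10.9² = 49.9580.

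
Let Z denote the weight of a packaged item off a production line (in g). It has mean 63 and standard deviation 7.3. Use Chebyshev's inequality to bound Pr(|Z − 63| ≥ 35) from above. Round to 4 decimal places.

Chebyshev: Pr(|Z − μ| ≥ t) ≤ Var(Z)/t².
Var(Z) = σ² = 7.3² = 53.29.
Bound = 53.29 / 1225 = 0.0435.

0.0435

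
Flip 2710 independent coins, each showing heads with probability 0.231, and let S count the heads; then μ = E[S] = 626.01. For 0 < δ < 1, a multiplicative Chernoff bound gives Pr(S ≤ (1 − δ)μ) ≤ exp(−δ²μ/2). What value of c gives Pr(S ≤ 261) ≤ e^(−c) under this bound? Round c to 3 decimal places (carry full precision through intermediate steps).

Write 261 = (1 − δ)μ, so δ = 1 − 261/626.01 = 0.5830738…
Then the exponent is δ²μ/2 = (μ − 261)²/(2μ) = 106.413875.

106.414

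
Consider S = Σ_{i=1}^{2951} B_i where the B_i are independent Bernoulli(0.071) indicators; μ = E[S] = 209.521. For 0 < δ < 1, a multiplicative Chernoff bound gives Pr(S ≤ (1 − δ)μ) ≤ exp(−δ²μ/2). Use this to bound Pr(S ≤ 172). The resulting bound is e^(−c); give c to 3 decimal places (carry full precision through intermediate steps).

3.360

Write 172 = (1 − δ)μ, so δ = 1 − 172/209.521 = 0.1790799…
Then the exponent is δ²μ/2 = (μ − 172)²/(2μ) = 3.359628.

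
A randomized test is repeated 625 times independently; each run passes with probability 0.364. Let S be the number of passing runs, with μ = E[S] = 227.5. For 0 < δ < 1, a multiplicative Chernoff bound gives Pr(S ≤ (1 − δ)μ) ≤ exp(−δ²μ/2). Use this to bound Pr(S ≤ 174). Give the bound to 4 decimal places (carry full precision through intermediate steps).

Write 174 = (1 − δ)μ, so δ = 1 − 174/227.5 = 0.2351648…
Then the exponent is δ²μ/2 = (μ − 174)²/(2μ) = 6.290659.
Bound = exp(−6.290659) = 0.00185.

0.0019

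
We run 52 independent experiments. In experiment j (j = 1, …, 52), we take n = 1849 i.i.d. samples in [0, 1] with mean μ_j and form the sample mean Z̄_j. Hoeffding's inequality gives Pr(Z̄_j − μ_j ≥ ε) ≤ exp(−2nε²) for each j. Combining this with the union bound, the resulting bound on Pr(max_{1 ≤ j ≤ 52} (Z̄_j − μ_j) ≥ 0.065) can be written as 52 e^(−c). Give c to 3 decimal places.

15.624

Union bound over the 52 events: Pr(max_{1 ≤ j ≤ 52} (Z̄_j − μ_j) ≥ 0.065) ≤ 52·exp(−2nε²) = 52 exp(−2·1849·0.065²).
So c = 2·1849·0.065² = 15.6241.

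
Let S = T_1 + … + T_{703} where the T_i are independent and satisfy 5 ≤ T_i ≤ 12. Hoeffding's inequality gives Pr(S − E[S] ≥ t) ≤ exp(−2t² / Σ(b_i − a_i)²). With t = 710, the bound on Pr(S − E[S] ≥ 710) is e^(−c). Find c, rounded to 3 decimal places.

29.268

Σ(b_i − a_i)² = 703·(7)² = 34447.
c = 2t²/34447 = 2·710²/34447 = 29.2682.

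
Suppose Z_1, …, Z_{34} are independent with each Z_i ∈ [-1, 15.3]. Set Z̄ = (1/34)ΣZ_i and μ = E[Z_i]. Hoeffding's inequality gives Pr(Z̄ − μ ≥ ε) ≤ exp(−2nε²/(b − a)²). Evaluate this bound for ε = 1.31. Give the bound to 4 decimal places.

0.6445

Exponent: 2nε²/(b − a)² = 2·34·1.31² / 16.3² = 0.43921.
Bound = exp(−0.43921) = 0.64454.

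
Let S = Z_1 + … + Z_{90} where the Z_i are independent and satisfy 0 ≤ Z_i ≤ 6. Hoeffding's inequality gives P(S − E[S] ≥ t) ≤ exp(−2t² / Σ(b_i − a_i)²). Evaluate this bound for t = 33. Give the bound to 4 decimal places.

Σ(b_i − a_i)² = 90·(6)² = 3240.
Exponent = 2·33²/3240 = 0.6722.
Bound = exp(−0.6722) = 0.51057.

0.5106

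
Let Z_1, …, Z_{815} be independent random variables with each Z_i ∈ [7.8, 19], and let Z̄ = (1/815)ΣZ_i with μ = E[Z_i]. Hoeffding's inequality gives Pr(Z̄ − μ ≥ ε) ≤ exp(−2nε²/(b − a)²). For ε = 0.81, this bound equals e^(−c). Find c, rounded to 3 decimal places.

8.526

c = 2nε²/(b − a)² = 2·815·0.81² / 11.2² = 8.5255.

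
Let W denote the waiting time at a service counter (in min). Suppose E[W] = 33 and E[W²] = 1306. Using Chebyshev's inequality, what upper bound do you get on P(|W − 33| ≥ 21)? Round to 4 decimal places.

Var(W) = E[W²] − (E[W])² = 1306 − 1089 = 217.
Chebyshev's inequality: P(|W − μ| ≥ t) ≤ Var(W)/t² = 217/441 = 0.4921.

0.4921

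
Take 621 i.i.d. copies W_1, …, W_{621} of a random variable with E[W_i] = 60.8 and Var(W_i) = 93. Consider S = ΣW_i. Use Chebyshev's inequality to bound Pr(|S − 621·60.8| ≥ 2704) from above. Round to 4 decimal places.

Var(S) = n·Var(W_i) = 621·93 = 57753.
Chebyshev: Pr(|S − 621·60.8| ≥ 2704) ≤ Var(S)/2704² = 57753/7311616 = 0.0079.

0.0079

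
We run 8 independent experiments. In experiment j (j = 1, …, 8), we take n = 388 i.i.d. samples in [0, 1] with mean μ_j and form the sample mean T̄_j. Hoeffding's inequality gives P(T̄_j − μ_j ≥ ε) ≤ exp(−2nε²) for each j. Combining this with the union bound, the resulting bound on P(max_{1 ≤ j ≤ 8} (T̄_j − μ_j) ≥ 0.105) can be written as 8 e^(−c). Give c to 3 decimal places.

Union bound over the 8 events: P(max_{1 ≤ j ≤ 8} (T̄_j − μ_j) ≥ 0.105) ≤ 8·exp(−2nε²) = 8 exp(−2·388·0.105²).
So c = 2·388·0.105² = 8.5554.

8.555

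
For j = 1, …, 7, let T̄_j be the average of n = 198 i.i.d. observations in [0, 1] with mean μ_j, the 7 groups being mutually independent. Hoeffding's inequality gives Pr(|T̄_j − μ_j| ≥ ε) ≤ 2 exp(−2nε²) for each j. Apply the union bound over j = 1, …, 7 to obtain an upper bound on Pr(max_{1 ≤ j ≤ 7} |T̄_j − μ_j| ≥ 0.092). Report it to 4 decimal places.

Per-experiment Hoeffding bound: 2·exp(−2·198·0.092²) = 2·exp(−3.35174) = 0.070046.
Union bound over 7 events: 7·0.070046 = 0.49033.

0.4903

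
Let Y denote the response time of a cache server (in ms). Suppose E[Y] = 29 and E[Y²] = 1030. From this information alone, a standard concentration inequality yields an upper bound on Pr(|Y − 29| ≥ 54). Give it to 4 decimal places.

The first two moments determine the variance, so Chebyshev's inequality is the sharpest standard bound available.
Var(Y) = E[Y²] − (E[Y])² = 1030 − 841 = 189.
Chebyshev's inequality: Pr(|Y − μ| ≥ t) ≤ Var(Y)/t² = 189/2916 = 0.0648.

0.0648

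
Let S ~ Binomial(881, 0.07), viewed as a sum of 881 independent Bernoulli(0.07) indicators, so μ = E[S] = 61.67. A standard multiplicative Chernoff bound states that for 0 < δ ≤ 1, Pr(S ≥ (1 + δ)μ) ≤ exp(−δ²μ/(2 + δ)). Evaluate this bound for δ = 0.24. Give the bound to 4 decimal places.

Exponent = δ²μ/(2 + δ) = 0.24²·61.67/2.24 = 1.5858.
Bound = exp(−1.5858) = 0.20478.

0.2048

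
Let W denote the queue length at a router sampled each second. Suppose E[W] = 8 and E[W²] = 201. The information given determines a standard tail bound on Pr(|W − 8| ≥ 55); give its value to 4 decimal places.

The first two moments determine the variance, so Chebyshev's inequality is the sharpest standard bound available.
Var(W) = E[W²] − (E[W])² = 201 − 64 = 137.
Chebyshev's inequality: Pr(|W − μ| ≥ t) ≤ Var(W)/t² = 137/3025 = 0.0453.

0.0453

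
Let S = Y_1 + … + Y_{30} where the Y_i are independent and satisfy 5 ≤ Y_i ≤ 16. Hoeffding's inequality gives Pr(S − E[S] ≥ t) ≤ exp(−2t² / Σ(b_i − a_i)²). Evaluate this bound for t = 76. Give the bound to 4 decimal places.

0.0415

Σ(b_i − a_i)² = 30·(11)² = 3630.
Exponent = 2·76²/3630 = 3.1824.
Bound = exp(−3.1824) = 0.04149.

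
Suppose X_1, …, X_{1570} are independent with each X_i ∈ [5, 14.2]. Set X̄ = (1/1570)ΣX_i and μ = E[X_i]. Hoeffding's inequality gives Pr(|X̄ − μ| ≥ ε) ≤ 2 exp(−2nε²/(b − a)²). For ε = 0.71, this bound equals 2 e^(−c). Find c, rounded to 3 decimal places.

18.701

c = 2nε²/(b − a)² = 2·1570·0.71² / 9.2² = 18.7013.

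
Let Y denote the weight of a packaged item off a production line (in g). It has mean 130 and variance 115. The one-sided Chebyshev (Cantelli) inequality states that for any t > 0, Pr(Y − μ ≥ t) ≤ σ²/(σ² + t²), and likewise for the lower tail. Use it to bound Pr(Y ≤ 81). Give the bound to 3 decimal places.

Here σ² = 115 and t = 49, so σ² + t² = 2516.
Cantelli's bound: 115/2516 = 0.0457.

0.046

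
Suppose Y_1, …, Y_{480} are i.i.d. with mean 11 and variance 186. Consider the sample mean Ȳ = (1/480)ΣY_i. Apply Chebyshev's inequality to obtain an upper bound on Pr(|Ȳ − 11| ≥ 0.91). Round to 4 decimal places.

Var(Ȳ) = Var(Y_i)/n = 186/480 = 0.3875.
Chebyshev: Pr(|Ȳ − 11| ≥ 0.91) ≤ Var(Ȳ)/(0.91)² = 186/(480·0.91²) = 0.4679.

0.4679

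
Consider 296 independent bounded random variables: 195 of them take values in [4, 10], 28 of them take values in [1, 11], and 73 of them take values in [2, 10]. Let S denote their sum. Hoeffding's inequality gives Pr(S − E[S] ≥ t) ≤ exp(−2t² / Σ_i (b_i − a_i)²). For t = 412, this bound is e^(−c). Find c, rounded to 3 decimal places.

Σ(b_i − a_i)² = 195·6² + 28·10² + 73·8² = 14492.
c = 2t² / 14492 = 2·412² / 14492 = 23.4259.

23.426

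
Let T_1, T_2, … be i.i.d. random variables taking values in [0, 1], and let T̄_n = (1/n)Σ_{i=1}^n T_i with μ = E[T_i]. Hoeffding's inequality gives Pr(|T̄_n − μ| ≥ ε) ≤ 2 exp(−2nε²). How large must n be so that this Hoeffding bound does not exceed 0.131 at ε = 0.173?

Require 2·exp(−2nε²) ≤ 0.131, i.e. 2nε² ≥ ln(2/0.131) = 2.725705.
So n ≥ 2.725705 / (2·0.173²) = 45.536.
The smallest integer n is 46.

46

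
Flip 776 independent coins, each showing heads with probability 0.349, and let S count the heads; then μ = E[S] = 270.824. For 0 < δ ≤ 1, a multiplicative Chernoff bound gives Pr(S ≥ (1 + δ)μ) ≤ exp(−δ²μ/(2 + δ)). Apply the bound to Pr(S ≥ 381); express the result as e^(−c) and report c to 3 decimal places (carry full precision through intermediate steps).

18.623

Write 381 = (1 + δ)μ, so δ = 381/270.824 − 1 = 0.4068177…
Then the exponent is δ²μ/(2 + δ) = (381 − μ)² / (μ·(2 + δ)) = 18.622743.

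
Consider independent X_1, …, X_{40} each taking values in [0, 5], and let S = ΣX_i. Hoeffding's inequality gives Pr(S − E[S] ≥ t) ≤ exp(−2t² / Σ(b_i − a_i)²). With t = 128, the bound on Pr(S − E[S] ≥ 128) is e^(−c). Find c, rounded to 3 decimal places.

32.768

Σ(b_i − a_i)² = 40·(5)² = 1000.
c = 2t²/1000 = 2·128²/1000 = 32.7680.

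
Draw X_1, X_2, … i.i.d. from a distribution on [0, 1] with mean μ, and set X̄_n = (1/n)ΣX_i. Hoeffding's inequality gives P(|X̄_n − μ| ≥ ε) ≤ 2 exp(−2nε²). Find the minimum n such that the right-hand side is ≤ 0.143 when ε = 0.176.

43

Require 2·exp(−2nε²) ≤ 0.143, i.e. 2nε² ≥ ln(2/0.143) = 2.638058.
So n ≥ 2.638058 / (2·0.176²) = 42.582.
The smallest integer n is 43.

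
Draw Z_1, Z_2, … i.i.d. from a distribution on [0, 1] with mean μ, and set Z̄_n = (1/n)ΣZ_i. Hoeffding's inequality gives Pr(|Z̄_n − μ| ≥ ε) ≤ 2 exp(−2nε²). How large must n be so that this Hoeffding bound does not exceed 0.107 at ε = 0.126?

Require 2·exp(−2nε²) ≤ 0.107, i.e. 2nε² ≥ ln(2/0.107) = 2.928074.
So n ≥ 2.928074 / (2·0.126²) = 92.217.
The smallest integer n is 93.

93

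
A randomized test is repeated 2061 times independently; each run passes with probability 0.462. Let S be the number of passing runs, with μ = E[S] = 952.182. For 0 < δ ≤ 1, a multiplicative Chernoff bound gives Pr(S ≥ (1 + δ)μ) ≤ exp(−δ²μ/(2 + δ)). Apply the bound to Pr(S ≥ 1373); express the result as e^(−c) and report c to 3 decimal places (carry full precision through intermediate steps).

76.161

Write 1373 = (1 + δ)μ, so δ = 1373/952.182 − 1 = 0.4419512…
Then the exponent is δ²μ/(2 + δ) = (1373 − μ)² / (μ·(2 + δ)) = 76.160829.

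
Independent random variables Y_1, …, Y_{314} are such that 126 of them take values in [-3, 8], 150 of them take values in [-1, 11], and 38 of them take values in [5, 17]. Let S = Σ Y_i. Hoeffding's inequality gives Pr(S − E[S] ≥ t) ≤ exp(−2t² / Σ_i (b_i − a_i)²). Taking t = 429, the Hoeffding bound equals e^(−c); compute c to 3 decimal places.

Σ(b_i − a_i)² = 126·11² + 150·12² + 38·12² = 42318.
c = 2t² / 42318 = 2·429² / 42318 = 8.6980.

8.698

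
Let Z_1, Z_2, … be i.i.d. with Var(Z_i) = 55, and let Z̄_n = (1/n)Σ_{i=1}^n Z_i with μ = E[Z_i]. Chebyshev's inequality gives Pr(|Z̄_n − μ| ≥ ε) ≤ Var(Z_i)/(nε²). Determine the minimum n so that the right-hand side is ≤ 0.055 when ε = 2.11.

Require 55/(n·2.11²) ≤ 0.055, i.e. n ≥ 55/(0.055·2.11²) = 224.613.
The smallest integer n is 225.

225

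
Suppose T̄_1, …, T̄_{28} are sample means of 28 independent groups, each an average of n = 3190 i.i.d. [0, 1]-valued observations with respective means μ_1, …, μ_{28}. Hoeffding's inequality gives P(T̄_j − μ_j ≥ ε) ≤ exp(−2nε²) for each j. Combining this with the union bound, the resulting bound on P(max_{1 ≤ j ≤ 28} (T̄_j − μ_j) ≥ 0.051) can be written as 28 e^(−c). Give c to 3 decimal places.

Union bound over the 28 events: P(max_{1 ≤ j ≤ 28} (T̄_j − μ_j) ≥ 0.051) ≤ 28·exp(−2nε²) = 28 exp(−2·3190·0.051²).
So c = 2·3190·0.051² = 16.5944.

16.594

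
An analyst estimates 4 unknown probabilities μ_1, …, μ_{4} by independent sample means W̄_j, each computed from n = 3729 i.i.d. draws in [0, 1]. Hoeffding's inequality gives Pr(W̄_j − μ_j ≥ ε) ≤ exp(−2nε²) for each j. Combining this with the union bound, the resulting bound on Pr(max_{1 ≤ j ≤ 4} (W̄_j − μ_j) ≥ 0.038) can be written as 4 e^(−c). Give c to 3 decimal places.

10.769

Union bound over the 4 events: Pr(max_{1 ≤ j ≤ 4} (W̄_j − μ_j) ≥ 0.038) ≤ 4·exp(−2nε²) = 4 exp(−2·3729·0.038²).
So c = 2·3729·0.038² = 10.7694.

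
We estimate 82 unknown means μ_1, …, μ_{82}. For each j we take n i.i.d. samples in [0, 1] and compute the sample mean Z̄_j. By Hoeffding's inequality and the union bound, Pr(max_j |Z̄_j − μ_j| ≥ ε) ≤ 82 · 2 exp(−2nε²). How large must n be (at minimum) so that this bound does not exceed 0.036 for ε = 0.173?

141

Need 2·82·exp(−2nε²) ≤ 0.036, i.e. exp(−2nε²) ≤ 0.036/164.
So 2nε² ≥ ln(164/0.036) = 8.424103.
Hence n ≥ 8.424103/(2·0.173²) = 140.735.
The smallest integer n is 141.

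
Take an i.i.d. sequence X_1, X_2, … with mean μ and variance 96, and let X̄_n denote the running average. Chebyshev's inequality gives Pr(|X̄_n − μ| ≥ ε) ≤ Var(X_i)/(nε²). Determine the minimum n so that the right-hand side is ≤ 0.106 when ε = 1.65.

333

Require 96/(n·1.65²) ≤ 0.106, i.e. n ≥ 96/(0.106·1.65²) = 332.658.
The smallest integer n is 333.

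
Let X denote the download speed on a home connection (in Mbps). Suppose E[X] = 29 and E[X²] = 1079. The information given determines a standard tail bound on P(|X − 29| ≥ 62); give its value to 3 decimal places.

0.062

The first two moments determine the variance, so Chebyshev's inequality is the sharpest standard bound available.
Var(X) = E[X²] − (E[X])² = 1079 − 841 = 238.
Chebyshev's inequality: P(|X − μ| ≥ t) ≤ Var(X)/t² = 238/3844 = 0.0619.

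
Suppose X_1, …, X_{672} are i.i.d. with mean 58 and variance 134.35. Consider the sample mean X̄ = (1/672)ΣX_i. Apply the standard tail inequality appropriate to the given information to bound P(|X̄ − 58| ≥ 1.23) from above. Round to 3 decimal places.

0.132

With mean and variance of each term known, Chebyshev's inequality bounds the deviation of the sum (or sample mean).
Var(X̄) = Var(X_i)/n = 134.35/672 = 0.19993.
Chebyshev: P(|X̄ − 58| ≥ 1.23) ≤ Var(X̄)/(1.23)² = 134.35/(672·1.23²) = 0.1321.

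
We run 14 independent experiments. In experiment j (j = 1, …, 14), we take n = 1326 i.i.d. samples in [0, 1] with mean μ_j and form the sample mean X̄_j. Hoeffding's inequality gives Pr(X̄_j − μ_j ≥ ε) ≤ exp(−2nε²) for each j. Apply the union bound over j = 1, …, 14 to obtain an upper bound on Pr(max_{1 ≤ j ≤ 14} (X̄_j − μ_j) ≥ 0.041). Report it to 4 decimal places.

0.1622

Per-experiment Hoeffding bound: exp(−2·1326·0.041²) = exp(−4.45801) = 0.011585.
Union bound over 14 events: 14·0.011585 = 0.16220.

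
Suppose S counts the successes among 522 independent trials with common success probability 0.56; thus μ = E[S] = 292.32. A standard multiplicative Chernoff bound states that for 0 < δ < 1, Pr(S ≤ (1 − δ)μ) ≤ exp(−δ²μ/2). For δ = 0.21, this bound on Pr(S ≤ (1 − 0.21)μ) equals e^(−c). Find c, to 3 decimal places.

6.446

c = δ²μ/2 = 0.21²·292.32/2 = 6.4457.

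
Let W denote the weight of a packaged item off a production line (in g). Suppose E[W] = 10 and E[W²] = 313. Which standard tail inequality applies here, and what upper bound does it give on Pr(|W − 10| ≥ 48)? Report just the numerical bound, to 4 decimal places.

The first two moments determine the variance, so Chebyshev's inequality is the sharpest standard bound available.
Var(W) = E[W²] − (E[W])² = 313 − 100 = 213.
Chebyshev's inequality: Pr(|W − μ| ≥ t) ≤ Var(W)/t² = 213/2304 = 0.0924.

0.0924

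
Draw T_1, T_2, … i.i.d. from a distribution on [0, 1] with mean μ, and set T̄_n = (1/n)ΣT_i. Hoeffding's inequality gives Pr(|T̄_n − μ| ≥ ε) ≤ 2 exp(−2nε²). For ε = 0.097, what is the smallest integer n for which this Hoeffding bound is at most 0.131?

Require 2·exp(−2nε²) ≤ 0.131, i.e. 2nε² ≥ ln(2/0.131) = 2.725705.
So n ≥ 2.725705 / (2·0.097²) = 144.846.
The smallest integer n is 145.

145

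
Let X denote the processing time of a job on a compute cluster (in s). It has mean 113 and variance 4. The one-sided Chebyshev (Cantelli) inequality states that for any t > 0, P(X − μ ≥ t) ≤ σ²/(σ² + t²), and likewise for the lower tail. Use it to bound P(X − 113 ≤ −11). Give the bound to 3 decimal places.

0.032

Here σ² = 4 and t = 11, so σ² + t² = 125.
Cantelli's bound: 4/125 = 0.0320.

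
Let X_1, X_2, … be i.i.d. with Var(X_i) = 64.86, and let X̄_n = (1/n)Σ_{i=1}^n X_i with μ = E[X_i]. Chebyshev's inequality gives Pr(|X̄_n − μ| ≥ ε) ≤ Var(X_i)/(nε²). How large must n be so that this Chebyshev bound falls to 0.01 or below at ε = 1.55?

Require 64.86/(n·1.55²) ≤ 0.01, i.e. n ≥ 64.86/(0.01·1.55²) = 2699.688.
The smallest integer n is 2700.

2700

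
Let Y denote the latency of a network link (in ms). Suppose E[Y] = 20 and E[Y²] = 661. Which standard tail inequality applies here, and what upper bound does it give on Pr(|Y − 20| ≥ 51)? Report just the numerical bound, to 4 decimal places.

The first two moments determine the variance, so Chebyshev's inequality is the sharpest standard bound available.
Var(Y) = E[Y²] − (E[Y])² = 661 − 400 = 261.
Chebyshev's inequality: Pr(|Y − μ| ≥ t) ≤ Var(Y)/t² = 261/2601 = 0.1003.

0.1003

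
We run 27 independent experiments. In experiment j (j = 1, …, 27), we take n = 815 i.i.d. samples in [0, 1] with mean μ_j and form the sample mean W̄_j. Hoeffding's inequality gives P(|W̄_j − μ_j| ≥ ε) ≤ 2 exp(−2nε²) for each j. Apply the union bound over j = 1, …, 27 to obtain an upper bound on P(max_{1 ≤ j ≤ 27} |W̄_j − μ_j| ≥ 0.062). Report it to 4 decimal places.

0.1026

Per-experiment Hoeffding bound: 2·exp(−2·815·0.062²) = 2·exp(−6.26572) = 0.0038007.
Union bound over 27 events: 27·0.0038007 = 0.10262.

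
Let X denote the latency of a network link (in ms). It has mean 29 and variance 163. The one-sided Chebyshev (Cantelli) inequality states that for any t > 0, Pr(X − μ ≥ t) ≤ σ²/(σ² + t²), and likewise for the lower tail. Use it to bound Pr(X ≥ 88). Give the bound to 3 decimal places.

0.045

Here σ² = 163 and t = 59, so σ² + t² = 3644.
Cantelli's bound: 163/3644 = 0.0447.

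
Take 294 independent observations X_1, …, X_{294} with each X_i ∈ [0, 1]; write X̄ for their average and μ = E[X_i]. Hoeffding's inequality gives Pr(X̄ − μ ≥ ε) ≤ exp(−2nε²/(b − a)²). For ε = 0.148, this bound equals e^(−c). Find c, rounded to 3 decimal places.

12.880

c = 2nε²/(b − a)² = 2·294·0.148² / 1² = 12.8796.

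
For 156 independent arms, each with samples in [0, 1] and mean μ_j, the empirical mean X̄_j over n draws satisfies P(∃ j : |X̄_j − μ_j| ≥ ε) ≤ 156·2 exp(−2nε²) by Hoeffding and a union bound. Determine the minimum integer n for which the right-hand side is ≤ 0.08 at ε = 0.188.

Need 2·156·exp(−2nε²) ≤ 0.08, i.e. exp(−2nε²) ≤ 0.08/312.
So 2nε² ≥ ln(312/0.08) = 8.268732.
Hence n ≥ 8.268732/(2·0.188²) = 116.975.
The smallest integer n is 117.

117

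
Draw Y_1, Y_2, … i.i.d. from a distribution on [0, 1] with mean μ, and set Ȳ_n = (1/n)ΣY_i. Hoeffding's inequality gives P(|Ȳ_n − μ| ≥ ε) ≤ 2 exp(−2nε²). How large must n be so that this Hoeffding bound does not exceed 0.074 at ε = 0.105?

150

Require 2·exp(−2nε²) ≤ 0.074, i.e. 2nε² ≥ ln(2/0.074) = 3.296837.
So n ≥ 3.296837 / (2·0.105²) = 149.516.
The smallest integer n is 150.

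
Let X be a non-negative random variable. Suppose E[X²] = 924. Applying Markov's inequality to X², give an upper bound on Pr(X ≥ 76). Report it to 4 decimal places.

0.1600

Since X ≥ 0, the event {X ≥ 76} is the same as {X² ≥ 5776}.
Markov's inequality applied to X² gives Pr(X² ≥ 5776) ≤ E[X²]/5776 = 924/5776 = 0.1600.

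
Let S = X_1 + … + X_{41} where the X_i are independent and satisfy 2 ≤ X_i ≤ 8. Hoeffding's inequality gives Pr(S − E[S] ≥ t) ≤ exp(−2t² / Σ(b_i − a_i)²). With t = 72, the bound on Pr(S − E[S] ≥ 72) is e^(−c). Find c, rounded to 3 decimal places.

Σ(b_i − a_i)² = 41·(6)² = 1476.
c = 2t²/1476 = 2·72²/1476 = 7.0244.

7.024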